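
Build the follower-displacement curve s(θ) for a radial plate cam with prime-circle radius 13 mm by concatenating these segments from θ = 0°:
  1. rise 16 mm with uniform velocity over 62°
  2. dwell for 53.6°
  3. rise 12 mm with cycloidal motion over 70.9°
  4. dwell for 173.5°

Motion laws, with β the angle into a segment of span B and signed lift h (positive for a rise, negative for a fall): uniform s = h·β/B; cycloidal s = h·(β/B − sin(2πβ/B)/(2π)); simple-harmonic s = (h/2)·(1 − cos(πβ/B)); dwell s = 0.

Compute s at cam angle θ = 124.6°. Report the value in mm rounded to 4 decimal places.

seg 1 [0°–62°] uniform, h=16: full span → s += 16 → s = 16.0000
seg 2 [62°–115.6°] dwell: s stays 16.0000
seg 3 [115.6°–186.5°] cycloidal, h=12: θ=124.6° here. β=9, B=70.9. 12·(0.1269 − sin(2π·0.1269)/(2π)) = 0.1564 → s = 16.1564

16.1564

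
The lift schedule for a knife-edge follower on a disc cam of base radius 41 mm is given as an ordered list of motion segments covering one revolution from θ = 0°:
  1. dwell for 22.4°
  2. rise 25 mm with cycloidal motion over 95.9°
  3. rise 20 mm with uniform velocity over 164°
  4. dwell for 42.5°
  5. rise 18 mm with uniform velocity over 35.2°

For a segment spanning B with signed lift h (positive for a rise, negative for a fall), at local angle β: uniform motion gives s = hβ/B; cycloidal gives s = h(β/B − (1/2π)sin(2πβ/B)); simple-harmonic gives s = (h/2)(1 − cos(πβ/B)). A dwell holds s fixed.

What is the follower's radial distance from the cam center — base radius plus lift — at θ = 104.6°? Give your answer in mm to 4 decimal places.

seg 1 [0°–22.4°] dwell: s stays 0.0000
seg 2 [22.4°–118.3°] cycloidal, h=25: θ=104.6° here. β=82.2, B=95.9. 25·(0.8571 − sin(2π·0.8571)/(2π)) = 24.5394 → s = 24.5394
radial distance = base radius + s = 41 + 24.5394 = 65.5394

65.5394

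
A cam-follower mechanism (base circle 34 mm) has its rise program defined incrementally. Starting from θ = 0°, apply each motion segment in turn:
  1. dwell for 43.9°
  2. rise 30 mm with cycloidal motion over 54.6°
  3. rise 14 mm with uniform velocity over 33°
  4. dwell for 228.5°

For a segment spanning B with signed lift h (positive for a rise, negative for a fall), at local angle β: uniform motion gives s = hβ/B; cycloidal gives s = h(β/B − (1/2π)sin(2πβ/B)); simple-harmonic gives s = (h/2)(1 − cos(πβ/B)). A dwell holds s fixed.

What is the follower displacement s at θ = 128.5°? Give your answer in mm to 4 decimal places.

seg 1 [0°–43.9°] dwell: s stays 0.0000
seg 2 [43.9°–98.5°] cycloidal, h=30: full span → s += 30 → s = 30.0000
seg 3 [98.5°–131.5°] uniform, h=14: θ=128.5° here. β=30, B=33. 14·30/33 = 12.7273 → s = 42.7273

42.7273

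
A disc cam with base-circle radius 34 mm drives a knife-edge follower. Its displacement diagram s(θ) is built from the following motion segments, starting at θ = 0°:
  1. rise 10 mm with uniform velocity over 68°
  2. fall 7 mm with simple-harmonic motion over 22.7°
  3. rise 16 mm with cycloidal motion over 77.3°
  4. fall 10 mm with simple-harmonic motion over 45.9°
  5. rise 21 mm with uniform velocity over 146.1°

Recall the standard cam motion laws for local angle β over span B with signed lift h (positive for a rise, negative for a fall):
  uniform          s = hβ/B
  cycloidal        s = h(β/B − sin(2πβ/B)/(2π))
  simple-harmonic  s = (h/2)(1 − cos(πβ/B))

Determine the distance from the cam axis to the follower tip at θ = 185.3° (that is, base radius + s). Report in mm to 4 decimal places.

seg 1 [0°–68°] uniform, h=10: full span → s += 10 → s = 10.0000
seg 2 [68°–90.7°] simple-harmonic, h=-7: full span → s += -7 → s = 3.0000
seg 3 [90.7°–168°] cycloidal, h=16: full span → s += 16 → s = 19.0000
seg 4 [168°–213.9°] simple-harmonic, h=-10: θ=185.3° here. β=17.3, B=45.9. -10/2·(1 − cos(π·0.3769)) = -3.1143 → s = 15.8857
radial distance = base radius + s = 34 + 15.8857 = 49.8857

49.8857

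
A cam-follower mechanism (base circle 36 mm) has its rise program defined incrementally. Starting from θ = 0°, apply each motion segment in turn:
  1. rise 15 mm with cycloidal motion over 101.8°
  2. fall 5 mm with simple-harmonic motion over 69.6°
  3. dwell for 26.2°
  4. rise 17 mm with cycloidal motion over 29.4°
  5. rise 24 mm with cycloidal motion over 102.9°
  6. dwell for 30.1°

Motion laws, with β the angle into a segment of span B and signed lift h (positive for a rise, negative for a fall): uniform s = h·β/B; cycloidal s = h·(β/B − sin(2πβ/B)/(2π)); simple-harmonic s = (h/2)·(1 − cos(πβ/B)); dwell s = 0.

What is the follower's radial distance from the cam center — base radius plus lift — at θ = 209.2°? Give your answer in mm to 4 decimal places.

seg 1 [0°–101.8°] cycloidal, h=15: full span → s += 15 → s = 15.0000
seg 2 [101.8°–171.4°] simple-harmonic, h=-5: full span → s += -5 → s = 10.0000
seg 3 [171.4°–197.6°] dwell: s stays 10.0000
seg 4 [197.6°–227°] cycloidal, h=17: θ=209.2° here. β=11.6, B=29.4. 17·(0.3946 − sin(2π·0.3946)/(2π)) = 5.0432 → s = 15.0432
radial distance = base radius + s = 36 + 15.0432 = 51.0432

51.0432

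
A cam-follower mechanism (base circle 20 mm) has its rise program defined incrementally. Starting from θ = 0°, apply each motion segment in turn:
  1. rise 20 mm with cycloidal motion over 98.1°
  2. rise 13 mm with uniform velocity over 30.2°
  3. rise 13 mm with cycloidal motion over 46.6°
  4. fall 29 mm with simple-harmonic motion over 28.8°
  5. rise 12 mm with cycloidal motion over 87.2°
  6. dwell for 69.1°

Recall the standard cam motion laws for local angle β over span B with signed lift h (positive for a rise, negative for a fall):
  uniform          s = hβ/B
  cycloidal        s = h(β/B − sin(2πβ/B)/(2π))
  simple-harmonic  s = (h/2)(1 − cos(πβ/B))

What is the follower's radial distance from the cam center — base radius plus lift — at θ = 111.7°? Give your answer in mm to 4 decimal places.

seg 1 [0°–98.1°] cycloidal, h=20: full span → s += 20 → s = 20.0000
seg 2 [98.1°–128.3°] uniform, h=13: θ=111.7° here. β=13.6, B=30.2. 13·13.6/30.2 = 5.8543 → s = 25.8543
radial distance = base radius + s = 20 + 25.8543 = 45.8543

45.8543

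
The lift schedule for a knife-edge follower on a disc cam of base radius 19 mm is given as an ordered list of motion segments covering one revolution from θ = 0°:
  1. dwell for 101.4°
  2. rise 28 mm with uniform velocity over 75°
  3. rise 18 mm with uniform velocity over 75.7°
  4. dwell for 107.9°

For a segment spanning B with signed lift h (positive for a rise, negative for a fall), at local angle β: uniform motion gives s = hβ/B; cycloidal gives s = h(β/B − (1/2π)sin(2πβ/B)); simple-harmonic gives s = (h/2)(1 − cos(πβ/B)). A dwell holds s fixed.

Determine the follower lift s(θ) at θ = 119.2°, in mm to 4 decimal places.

seg 1 [0°–101.4°] dwell: s stays 0.0000
seg 2 [101.4°–176.4°] uniform, h=28: θ=119.2° here. β=17.8, B=75. 28·17.8/75 = 6.6453 → s = 6.6453

6.6453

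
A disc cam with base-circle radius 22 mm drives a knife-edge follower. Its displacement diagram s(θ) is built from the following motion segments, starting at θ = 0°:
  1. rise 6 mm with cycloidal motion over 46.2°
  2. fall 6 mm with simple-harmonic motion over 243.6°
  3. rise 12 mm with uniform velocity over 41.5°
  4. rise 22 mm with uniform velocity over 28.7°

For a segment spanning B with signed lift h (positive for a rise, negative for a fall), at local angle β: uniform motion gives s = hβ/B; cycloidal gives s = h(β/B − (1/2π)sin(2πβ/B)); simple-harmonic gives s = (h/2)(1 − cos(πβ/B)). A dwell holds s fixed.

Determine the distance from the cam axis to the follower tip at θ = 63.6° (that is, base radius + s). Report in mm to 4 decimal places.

seg 1 [0°–46.2°] cycloidal, h=6: full span → s += 6 → s = 6.0000
seg 2 [46.2°–289.8°] simple-harmonic, h=-6: θ=63.6° here. β=17.4, B=243.6. -6/2·(1 − cos(π·0.0714)) = -0.0752 → s = 5.9248
radial distance = base radius + s = 22 + 5.9248 = 27.9248

27.9248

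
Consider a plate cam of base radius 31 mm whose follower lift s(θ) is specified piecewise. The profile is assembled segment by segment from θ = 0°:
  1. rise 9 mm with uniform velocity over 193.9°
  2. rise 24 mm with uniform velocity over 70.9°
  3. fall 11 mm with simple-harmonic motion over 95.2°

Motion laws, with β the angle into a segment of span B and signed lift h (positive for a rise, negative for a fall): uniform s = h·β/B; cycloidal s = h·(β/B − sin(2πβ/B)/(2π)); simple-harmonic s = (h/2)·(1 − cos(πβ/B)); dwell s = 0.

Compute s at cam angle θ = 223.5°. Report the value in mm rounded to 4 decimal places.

seg 1 [0°–193.9°] uniform, h=9: full span → s += 9 → s = 9.0000
seg 2 [193.9°–264.8°] uniform, h=24: θ=223.5° here. β=29.6, B=70.9. 24·29.6/70.9 = 10.0197 → s = 19.0197

19.0197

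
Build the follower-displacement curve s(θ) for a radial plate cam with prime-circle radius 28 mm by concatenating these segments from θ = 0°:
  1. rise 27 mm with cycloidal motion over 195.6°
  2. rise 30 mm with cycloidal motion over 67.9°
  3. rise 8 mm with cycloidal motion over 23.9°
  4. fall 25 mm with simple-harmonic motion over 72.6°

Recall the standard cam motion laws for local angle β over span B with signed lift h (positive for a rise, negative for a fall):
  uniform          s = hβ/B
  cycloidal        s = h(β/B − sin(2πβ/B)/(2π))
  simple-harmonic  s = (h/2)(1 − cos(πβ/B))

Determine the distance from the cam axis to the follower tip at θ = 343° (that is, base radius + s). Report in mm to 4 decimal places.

seg 1 [0°–195.6°] cycloidal, h=27: full span → s += 27 → s = 27.0000
seg 2 [195.6°–263.5°] cycloidal, h=30: full span → s += 30 → s = 57.0000
seg 3 [263.5°–287.4°] cycloidal, h=8: full span → s += 8 → s = 65.0000
seg 4 [287.4°–360°] simple-harmonic, h=-25: θ=343° here. β=55.6, B=72.6. -25/2·(1 − cos(π·0.7658)) = -21.7676 → s = 43.2324
radial distance = base radius + s = 28 + 43.2324 = 71.2324

71.2324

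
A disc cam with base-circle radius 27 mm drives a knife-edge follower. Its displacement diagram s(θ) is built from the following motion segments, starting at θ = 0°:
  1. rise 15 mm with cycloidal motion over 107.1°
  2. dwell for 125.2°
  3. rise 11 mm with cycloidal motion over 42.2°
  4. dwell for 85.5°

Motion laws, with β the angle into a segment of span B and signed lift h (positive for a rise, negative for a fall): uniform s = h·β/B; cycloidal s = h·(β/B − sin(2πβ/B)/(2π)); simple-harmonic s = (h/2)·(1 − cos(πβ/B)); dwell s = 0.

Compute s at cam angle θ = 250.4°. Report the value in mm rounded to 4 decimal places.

seg 1 [0°–107.1°] cycloidal, h=15: full span → s += 15 → s = 15.0000
seg 2 [107.1°–232.3°] dwell: s stays 15.0000
seg 3 [232.3°–274.5°] cycloidal, h=11: θ=250.4° here. β=18.1, B=42.2. 11·(0.4289 − sin(2π·0.4289)/(2π)) = 3.9618 → s = 18.9618

18.9618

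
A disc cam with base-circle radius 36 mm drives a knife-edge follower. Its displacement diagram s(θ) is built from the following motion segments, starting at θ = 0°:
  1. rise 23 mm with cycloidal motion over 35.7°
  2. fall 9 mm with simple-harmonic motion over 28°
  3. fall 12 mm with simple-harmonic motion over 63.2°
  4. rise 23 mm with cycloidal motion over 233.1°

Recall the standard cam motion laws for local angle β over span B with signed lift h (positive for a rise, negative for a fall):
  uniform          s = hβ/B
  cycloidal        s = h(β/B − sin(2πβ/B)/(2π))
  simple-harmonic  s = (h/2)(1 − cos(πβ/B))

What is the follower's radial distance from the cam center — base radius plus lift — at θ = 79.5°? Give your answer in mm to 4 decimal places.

seg 1 [0°–35.7°] cycloidal, h=23: full span → s += 23 → s = 23.0000
seg 2 [35.7°–63.7°] simple-harmonic, h=-9: full span → s += -9 → s = 14.0000
seg 3 [63.7°–126.9°] simple-harmonic, h=-12: θ=79.5° here. β=15.8, B=63.2. -12/2·(1 − cos(π·0.2500)) = -1.7574 → s = 12.2426
radial distance = base radius + s = 36 + 12.2426 = 48.2426

48.2426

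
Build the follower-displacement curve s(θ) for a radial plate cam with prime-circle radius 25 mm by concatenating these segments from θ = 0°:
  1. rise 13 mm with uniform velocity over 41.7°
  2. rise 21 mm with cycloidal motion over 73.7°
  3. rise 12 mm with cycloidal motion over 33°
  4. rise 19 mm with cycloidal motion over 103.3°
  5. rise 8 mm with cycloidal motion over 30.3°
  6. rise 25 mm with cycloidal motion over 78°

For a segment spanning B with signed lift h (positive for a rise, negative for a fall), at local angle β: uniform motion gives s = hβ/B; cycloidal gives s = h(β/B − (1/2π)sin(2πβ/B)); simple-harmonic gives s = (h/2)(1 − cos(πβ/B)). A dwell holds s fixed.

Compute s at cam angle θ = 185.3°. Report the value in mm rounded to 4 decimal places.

seg 1 [0°–41.7°] uniform, h=13: full span → s += 13 → s = 13.0000
seg 2 [41.7°–115.4°] cycloidal, h=21: full span → s += 21 → s = 34.0000
seg 3 [115.4°–148.4°] cycloidal, h=12: full span → s += 12 → s = 46.0000
seg 4 [148.4°–251.7°] cycloidal, h=19: θ=185.3° here. β=36.9, B=103.3. 19·(0.3572 − sin(2π·0.3572)/(2π)) = 4.4236 → s = 50.4236

50.4236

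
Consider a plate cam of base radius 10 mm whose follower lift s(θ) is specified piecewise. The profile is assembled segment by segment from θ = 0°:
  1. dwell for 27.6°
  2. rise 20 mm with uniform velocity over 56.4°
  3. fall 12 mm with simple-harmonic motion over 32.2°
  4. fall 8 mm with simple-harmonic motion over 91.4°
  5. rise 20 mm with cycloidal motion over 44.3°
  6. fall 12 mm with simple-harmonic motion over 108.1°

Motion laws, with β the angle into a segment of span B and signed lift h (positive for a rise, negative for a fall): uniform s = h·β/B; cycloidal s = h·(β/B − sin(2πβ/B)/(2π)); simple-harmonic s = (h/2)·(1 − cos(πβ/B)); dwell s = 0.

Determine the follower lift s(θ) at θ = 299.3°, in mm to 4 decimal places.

seg 1 [0°–27.6°] dwell: s stays 0.0000
seg 2 [27.6°–84°] uniform, h=20: full span → s += 20 → s = 20.0000
seg 3 [84°–116.2°] simple-harmonic, h=-12: full span → s += -12 → s = 8.0000
seg 4 [116.2°–207.6°] simple-harmonic, h=-8: full span → s += -8 → s = 0.0000
seg 5 [207.6°–251.9°] cycloidal, h=20: full span → s += 20 → s = 20.0000
seg 6 [251.9°–360°] simple-harmonic, h=-12: θ=299.3° here. β=47.4, B=108.1. -12/2·(1 − cos(π·0.4385)) = -4.8476 → s = 15.1524

15.1524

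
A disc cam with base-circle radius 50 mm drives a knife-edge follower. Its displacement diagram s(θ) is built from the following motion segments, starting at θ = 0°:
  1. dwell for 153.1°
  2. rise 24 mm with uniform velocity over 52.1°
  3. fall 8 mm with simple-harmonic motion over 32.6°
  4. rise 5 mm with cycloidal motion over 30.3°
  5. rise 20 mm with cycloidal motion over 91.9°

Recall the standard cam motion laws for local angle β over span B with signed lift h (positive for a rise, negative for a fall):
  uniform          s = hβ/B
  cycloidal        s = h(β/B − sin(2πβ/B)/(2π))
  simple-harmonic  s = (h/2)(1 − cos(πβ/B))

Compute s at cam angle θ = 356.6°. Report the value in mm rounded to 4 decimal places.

seg 1 [0°–153.1°] dwell: s stays 0.0000
seg 2 [153.1°–205.2°] uniform, h=24: full span → s += 24 → s = 24.0000
seg 3 [205.2°–237.8°] simple-harmonic, h=-8: full span → s += -8 → s = 16.0000
seg 4 [237.8°–268.1°] cycloidal, h=5: full span → s += 5 → s = 21.0000
seg 5 [268.1°–360°] cycloidal, h=20: θ=356.6° here. β=88.5, B=91.9. 20·(0.9630 − sin(2π·0.9630)/(2π)) = 19.9934 → s = 40.9934

40.9934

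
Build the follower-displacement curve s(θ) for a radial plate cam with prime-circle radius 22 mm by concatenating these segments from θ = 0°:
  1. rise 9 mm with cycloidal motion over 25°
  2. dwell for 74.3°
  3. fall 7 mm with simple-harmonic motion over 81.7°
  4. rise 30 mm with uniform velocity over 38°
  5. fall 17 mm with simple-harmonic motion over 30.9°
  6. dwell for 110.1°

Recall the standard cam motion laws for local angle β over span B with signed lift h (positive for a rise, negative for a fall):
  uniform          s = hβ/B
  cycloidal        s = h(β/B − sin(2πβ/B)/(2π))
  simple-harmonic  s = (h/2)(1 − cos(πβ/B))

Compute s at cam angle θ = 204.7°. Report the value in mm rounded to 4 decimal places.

seg 1 [0°–25°] cycloidal, h=9: full span → s += 9 → s = 9.0000
seg 2 [25°–99.3°] dwell: s stays 9.0000
seg 3 [99.3°–181°] simple-harmonic, h=-7: full span → s += -7 → s = 2.0000
seg 4 [181°–219°] uniform, h=30: θ=204.7° here. β=23.7, B=38. 30·23.7/38 = 18.7105 → s = 20.7105

20.7105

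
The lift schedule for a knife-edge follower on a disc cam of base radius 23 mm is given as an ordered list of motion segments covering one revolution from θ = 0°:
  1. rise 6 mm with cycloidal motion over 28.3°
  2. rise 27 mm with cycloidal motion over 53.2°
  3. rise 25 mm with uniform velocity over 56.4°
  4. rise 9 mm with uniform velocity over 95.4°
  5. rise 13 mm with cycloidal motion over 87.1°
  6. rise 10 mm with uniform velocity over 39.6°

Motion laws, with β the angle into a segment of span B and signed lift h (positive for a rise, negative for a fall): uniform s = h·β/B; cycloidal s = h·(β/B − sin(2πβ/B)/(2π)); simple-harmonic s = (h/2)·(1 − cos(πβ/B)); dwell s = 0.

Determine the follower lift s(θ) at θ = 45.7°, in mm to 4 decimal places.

seg 1 [0°–28.3°] cycloidal, h=6: full span → s += 6 → s = 6.0000
seg 2 [28.3°–81.5°] cycloidal, h=27: θ=45.7° here. β=17.4, B=53.2. 27·(0.3271 − sin(2π·0.3271)/(2π)) = 5.0277 → s = 11.0277

11.0277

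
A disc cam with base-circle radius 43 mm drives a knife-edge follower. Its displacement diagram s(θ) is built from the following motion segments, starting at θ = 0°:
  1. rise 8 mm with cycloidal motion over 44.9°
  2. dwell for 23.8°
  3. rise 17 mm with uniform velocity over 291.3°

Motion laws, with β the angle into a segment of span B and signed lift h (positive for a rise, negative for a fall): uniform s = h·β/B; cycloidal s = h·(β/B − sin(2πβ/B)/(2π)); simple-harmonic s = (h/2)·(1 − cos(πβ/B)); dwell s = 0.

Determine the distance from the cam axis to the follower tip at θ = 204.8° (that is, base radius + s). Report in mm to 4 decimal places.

seg 1 [0°–44.9°] cycloidal, h=8: full span → s += 8 → s = 8.0000
seg 2 [44.9°–68.7°] dwell: s stays 8.0000
seg 3 [68.7°–360°] uniform, h=17: θ=204.8° here. β=136.1, B=291.3. 17·136.1/291.3 = 7.9427 → s = 15.9427
radial distance = base radius + s = 43 + 15.9427 = 58.9427

58.9427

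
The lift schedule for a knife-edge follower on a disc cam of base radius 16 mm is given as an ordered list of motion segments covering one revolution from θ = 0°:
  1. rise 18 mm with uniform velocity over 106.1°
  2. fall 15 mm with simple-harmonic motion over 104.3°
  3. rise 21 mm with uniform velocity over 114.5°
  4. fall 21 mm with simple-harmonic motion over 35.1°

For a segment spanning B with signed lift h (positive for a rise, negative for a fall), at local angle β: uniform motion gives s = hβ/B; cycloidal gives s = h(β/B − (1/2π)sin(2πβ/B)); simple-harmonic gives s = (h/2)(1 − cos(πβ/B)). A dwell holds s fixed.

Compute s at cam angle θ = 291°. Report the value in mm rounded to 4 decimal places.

seg 1 [0°–106.1°] uniform, h=18: full span → s += 18 → s = 18.0000
seg 2 [106.1°–210.4°] simple-harmonic, h=-15: full span → s += -15 → s = 3.0000
seg 3 [210.4°–324.9°] uniform, h=21: θ=291° here. β=80.6, B=114.5. 21·80.6/114.5 = 14.7825 → s = 17.7825

17.7825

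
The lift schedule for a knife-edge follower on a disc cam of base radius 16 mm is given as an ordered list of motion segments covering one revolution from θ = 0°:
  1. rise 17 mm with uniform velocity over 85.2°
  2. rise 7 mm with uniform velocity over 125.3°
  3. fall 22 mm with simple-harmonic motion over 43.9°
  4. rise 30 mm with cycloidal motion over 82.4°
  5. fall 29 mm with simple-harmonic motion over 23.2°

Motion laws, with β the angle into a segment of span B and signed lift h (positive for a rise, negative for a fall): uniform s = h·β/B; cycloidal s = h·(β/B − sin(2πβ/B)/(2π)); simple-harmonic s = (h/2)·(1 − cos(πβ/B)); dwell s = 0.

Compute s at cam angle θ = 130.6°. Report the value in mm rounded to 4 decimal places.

seg 1 [0°–85.2°] uniform, h=17: full span → s += 17 → s = 17.0000
seg 2 [85.2°–210.5°] uniform, h=7: θ=130.6° here. β=45.4, B=125.3. 7·45.4/125.3 = 2.5363 → s = 19.5363

19.5363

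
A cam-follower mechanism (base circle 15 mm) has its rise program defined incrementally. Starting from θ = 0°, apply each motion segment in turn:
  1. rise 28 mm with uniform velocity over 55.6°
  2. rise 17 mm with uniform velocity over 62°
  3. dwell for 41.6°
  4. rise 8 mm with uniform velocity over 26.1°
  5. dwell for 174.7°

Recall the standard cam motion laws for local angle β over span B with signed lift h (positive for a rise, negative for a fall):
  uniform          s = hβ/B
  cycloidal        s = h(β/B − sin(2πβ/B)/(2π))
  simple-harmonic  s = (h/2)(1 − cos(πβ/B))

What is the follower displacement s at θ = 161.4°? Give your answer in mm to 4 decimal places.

seg 1 [0°–55.6°] uniform, h=28: full span → s += 28 → s = 28.0000
seg 2 [55.6°–117.6°] uniform, h=17: full span → s += 17 → s = 45.0000
seg 3 [117.6°–159.2°] dwell: s stays 45.0000
seg 4 [159.2°–185.3°] uniform, h=8: θ=161.4° here. β=2.2, B=26.1. 8·2.2/26.1 = 0.6743 → s = 45.6743

45.6743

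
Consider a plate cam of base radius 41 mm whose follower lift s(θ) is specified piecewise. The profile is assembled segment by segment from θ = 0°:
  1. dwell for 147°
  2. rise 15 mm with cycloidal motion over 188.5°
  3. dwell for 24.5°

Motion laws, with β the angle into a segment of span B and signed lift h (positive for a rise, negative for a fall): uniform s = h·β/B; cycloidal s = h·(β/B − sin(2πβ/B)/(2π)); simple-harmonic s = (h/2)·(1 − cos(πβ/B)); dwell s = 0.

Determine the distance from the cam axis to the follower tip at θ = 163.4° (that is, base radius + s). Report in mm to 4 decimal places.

seg 1 [0°–147°] dwell: s stays 0.0000
seg 2 [147°–335.5°] cycloidal, h=15: θ=163.4° here. β=16.4, B=188.5. 15·(0.0870 − sin(2π·0.0870)/(2π)) = 0.0640 → s = 0.0640
radial distance = base radius + s = 41 + 0.0640 = 41.0640

41.0640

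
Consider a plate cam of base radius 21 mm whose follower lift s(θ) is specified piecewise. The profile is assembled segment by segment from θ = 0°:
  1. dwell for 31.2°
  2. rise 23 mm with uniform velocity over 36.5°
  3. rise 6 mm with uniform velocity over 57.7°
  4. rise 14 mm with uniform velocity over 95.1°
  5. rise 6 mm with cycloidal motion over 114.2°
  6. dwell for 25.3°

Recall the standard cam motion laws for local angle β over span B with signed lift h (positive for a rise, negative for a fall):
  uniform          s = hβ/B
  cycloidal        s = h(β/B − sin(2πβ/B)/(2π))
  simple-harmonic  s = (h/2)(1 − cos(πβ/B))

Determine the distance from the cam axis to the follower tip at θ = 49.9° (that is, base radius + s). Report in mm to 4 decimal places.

seg 1 [0°–31.2°] dwell: s stays 0.0000
seg 2 [31.2°–67.7°] uniform, h=23: θ=49.9° here. β=18.7, B=36.5. 23·18.7/36.5 = 11.7836 → s = 11.7836
radial distance = base radius + s = 21 + 11.7836 = 32.7836

32.7836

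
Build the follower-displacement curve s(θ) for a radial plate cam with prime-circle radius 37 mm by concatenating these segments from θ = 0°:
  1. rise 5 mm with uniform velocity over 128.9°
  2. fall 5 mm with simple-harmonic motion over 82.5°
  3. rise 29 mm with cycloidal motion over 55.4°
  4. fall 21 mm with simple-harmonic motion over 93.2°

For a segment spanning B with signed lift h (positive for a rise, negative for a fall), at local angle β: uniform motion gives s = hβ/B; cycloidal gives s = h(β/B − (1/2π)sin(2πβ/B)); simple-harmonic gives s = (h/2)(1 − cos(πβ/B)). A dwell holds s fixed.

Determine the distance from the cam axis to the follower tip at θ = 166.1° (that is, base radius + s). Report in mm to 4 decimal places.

seg 1 [0°–128.9°] uniform, h=5: full span → s += 5 → s = 5.0000
seg 2 [128.9°–211.4°] simple-harmonic, h=-5: θ=166.1° here. β=37.2, B=82.5. -5/2·(1 − cos(π·0.4509)) = -2.1160 → s = 2.8840
radial distance = base radius + s = 37 + 2.8840 = 39.8840

39.8840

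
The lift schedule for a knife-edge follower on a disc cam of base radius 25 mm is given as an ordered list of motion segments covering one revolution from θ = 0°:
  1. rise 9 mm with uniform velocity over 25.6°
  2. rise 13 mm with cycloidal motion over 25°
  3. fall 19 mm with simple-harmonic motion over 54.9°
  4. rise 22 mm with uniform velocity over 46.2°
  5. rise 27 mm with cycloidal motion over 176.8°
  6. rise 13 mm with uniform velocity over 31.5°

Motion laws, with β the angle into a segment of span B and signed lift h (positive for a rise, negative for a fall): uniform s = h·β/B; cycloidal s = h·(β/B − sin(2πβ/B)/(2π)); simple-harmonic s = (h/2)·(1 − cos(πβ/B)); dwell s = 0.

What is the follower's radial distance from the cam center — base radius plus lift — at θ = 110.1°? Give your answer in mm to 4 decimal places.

seg 1 [0°–25.6°] uniform, h=9: full span → s += 9 → s = 9.0000
seg 2 [25.6°–50.6°] cycloidal, h=13: full span → s += 13 → s = 22.0000
seg 3 [50.6°–105.5°] simple-harmonic, h=-19: full span → s += -19 → s = 3.0000
seg 4 [105.5°–151.7°] uniform, h=22: θ=110.1° here. β=4.6, B=46.2. 22·4.6/46.2 = 2.1905 → s = 5.1905
radial distance = base radius + s = 25 + 5.1905 = 30.1905

30.1905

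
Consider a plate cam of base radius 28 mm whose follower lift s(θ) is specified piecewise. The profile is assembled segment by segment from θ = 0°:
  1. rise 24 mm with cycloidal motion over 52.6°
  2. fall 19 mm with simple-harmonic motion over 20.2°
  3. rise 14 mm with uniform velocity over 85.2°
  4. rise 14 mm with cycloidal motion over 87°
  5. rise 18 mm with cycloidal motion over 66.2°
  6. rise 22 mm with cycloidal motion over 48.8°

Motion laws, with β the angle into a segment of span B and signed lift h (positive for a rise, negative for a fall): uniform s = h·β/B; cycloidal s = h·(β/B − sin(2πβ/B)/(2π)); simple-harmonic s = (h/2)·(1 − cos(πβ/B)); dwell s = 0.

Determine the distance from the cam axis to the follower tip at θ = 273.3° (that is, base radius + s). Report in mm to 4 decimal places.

seg 1 [0°–52.6°] cycloidal, h=24: full span → s += 24 → s = 24.0000
seg 2 [52.6°–72.8°] simple-harmonic, h=-19: full span → s += -19 → s = 5.0000
seg 3 [72.8°–158°] uniform, h=14: full span → s += 14 → s = 19.0000
seg 4 [158°–245°] cycloidal, h=14: full span → s += 14 → s = 33.0000
seg 5 [245°–311.2°] cycloidal, h=18: θ=273.3° here. β=28.3, B=66.2. 18·(0.4275 − sin(2π·0.4275)/(2π)) = 6.4344 → s = 39.4344
radial distance = base radius + s = 28 + 39.4344 = 67.4344

67.4344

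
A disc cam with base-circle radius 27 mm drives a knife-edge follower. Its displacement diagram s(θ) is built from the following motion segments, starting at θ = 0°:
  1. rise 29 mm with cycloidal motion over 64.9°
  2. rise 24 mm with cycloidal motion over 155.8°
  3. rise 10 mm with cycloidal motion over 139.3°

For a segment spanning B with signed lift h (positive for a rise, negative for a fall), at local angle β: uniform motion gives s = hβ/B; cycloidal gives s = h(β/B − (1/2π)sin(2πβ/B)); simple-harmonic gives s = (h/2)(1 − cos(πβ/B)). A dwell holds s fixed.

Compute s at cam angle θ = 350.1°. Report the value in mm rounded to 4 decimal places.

seg 1 [0°–64.9°] cycloidal, h=29: full span → s += 29 → s = 29.0000
seg 2 [64.9°–220.7°] cycloidal, h=24: full span → s += 24 → s = 53.0000
seg 3 [220.7°–360°] cycloidal, h=10: θ=350.1° here. β=129.4, B=139.3. 10·(0.9289 − sin(2π·0.9289)/(2π)) = 9.9766 → s = 62.9766

62.9766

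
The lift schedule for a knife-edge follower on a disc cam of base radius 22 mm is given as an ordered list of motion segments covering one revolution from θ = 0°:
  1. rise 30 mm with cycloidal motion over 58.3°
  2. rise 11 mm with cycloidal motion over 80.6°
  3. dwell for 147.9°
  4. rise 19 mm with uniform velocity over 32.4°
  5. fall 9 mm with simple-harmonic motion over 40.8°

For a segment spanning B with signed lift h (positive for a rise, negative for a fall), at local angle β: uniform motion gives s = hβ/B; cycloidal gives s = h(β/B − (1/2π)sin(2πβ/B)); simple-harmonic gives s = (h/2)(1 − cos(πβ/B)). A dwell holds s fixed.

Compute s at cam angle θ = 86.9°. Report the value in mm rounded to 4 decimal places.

seg 1 [0°–58.3°] cycloidal, h=30: full span → s += 30 → s = 30.0000
seg 2 [58.3°–138.9°] cycloidal, h=11: θ=86.9° here. β=28.6, B=80.6. 11·(0.3548 − sin(2π·0.3548)/(2π)) = 2.5188 → s = 32.5188

32.5188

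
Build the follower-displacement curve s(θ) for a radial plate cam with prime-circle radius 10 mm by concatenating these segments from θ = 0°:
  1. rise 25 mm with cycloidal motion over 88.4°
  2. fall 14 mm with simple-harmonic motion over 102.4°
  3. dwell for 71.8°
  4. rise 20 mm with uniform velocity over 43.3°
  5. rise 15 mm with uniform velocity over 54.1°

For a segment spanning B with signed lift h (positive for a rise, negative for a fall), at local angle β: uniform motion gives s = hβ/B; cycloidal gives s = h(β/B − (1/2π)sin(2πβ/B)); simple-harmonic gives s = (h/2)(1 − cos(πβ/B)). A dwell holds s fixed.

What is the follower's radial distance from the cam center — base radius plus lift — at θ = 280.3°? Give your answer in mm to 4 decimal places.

seg 1 [0°–88.4°] cycloidal, h=25: full span → s += 25 → s = 25.0000
seg 2 [88.4°–190.8°] simple-harmonic, h=-14: full span → s += -14 → s = 11.0000
seg 3 [190.8°–262.6°] dwell: s stays 11.0000
seg 4 [262.6°–305.9°] uniform, h=20: θ=280.3° here. β=17.7, B=43.3. 20·17.7/43.3 = 8.1755 → s = 19.1755
radial distance = base radius + s = 10 + 19.1755 = 29.1755

29.1755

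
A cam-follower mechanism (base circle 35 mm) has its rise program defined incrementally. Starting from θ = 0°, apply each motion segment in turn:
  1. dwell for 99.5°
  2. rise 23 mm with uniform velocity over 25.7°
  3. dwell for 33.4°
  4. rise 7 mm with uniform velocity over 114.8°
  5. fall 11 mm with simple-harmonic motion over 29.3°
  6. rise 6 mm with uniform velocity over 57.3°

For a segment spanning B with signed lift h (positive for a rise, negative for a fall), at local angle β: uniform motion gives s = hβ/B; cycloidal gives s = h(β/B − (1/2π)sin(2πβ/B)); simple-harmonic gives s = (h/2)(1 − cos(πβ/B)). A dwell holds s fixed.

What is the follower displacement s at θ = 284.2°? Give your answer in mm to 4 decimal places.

seg 1 [0°–99.5°] dwell: s stays 0.0000
seg 2 [99.5°–125.2°] uniform, h=23: full span → s += 23 → s = 23.0000
seg 3 [125.2°–158.6°] dwell: s stays 23.0000
seg 4 [158.6°–273.4°] uniform, h=7: full span → s += 7 → s = 30.0000
seg 5 [273.4°–302.7°] simple-harmonic, h=-11: θ=284.2° here. β=10.8, B=29.3. -11/2·(1 − cos(π·0.3686)) = -3.2935 → s = 26.7065

26.7065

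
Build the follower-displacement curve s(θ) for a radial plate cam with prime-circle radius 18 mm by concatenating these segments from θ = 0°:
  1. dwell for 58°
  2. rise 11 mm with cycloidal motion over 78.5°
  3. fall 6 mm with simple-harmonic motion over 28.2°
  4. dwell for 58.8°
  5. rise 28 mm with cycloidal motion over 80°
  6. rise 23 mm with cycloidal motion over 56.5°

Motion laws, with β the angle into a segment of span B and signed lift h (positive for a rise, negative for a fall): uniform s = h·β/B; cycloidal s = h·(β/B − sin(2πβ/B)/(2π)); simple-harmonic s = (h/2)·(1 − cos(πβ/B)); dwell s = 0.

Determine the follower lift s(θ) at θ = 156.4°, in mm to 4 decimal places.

seg 1 [0°–58°] dwell: s stays 0.0000
seg 2 [58°–136.5°] cycloidal, h=11: full span → s += 11 → s = 11.0000
seg 3 [136.5°–164.7°] simple-harmonic, h=-6: θ=156.4° here. β=19.9, B=28.2. -6/2·(1 − cos(π·0.7057)) = -4.8063 → s = 6.1937

6.1937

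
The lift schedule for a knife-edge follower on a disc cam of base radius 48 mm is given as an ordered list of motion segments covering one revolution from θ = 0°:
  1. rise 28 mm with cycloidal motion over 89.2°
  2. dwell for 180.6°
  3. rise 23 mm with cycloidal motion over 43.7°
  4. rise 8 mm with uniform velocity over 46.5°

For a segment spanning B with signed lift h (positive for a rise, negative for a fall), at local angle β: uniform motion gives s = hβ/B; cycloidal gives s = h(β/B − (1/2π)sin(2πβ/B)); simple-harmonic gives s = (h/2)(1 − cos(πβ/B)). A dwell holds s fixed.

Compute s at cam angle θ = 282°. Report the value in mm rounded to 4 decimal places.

seg 1 [0°–89.2°] cycloidal, h=28: full span → s += 28 → s = 28.0000
seg 2 [89.2°–269.8°] dwell: s stays 28.0000
seg 3 [269.8°–313.5°] cycloidal, h=23: θ=282° here. β=12.2, B=43.7. 23·(0.2792 − sin(2π·0.2792)/(2π)) = 2.8218 → s = 30.8218

30.8218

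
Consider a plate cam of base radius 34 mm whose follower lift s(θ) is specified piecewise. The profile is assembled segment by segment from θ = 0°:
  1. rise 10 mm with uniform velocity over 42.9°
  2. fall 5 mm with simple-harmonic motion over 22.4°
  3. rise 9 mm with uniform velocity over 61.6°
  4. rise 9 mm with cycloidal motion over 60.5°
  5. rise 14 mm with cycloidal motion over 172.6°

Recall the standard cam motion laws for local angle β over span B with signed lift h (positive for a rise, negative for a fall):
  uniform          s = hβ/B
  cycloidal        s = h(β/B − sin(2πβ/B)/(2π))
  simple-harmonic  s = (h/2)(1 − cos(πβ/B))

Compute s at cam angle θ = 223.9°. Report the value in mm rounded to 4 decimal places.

seg 1 [0°–42.9°] uniform, h=10: full span → s += 10 → s = 10.0000
seg 2 [42.9°–65.3°] simple-harmonic, h=-5: full span → s += -5 → s = 5.0000
seg 3 [65.3°–126.9°] uniform, h=9: full span → s += 9 → s = 14.0000
seg 4 [126.9°–187.4°] cycloidal, h=9: full span → s += 9 → s = 23.0000
seg 5 [187.4°–360°] cycloidal, h=14: θ=223.9° here. β=36.5, B=172.6. 14·(0.2115 − sin(2π·0.2115)/(2π)) = 0.7974 → s = 23.7974

23.7974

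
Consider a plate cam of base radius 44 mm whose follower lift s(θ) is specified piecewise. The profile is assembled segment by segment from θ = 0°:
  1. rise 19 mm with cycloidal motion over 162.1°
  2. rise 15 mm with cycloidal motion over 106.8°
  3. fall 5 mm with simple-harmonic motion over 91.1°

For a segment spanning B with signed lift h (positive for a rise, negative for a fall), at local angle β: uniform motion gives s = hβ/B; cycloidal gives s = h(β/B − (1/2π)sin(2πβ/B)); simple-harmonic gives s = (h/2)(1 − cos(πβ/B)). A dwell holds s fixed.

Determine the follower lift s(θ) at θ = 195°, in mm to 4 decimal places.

seg 1 [0°–162.1°] cycloidal, h=19: full span → s += 19 → s = 19.0000
seg 2 [162.1°–268.9°] cycloidal, h=15: θ=195° here. β=32.9, B=106.8. 15·(0.3081 − sin(2π·0.3081)/(2π)) = 2.3905 → s = 21.3905

21.3905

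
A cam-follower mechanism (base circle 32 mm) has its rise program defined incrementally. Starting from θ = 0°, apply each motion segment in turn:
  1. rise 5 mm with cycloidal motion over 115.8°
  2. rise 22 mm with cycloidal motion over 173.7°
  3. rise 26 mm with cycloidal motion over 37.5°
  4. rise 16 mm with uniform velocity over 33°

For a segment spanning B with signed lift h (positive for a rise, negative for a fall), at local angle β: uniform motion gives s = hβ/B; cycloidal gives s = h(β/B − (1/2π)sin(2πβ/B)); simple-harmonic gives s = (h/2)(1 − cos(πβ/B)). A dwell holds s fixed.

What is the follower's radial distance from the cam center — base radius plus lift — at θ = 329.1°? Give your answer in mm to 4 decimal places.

seg 1 [0°–115.8°] cycloidal, h=5: full span → s += 5 → s = 5.0000
seg 2 [115.8°–289.5°] cycloidal, h=22: full span → s += 22 → s = 27.0000
seg 3 [289.5°–327°] cycloidal, h=26: full span → s += 26 → s = 53.0000
seg 4 [327°–360°] uniform, h=16: θ=329.1° here. β=2.1, B=33. 16·2.1/33 = 1.0182 → s = 54.0182
radial distance = base radius + s = 32 + 54.0182 = 86.0182

86.0182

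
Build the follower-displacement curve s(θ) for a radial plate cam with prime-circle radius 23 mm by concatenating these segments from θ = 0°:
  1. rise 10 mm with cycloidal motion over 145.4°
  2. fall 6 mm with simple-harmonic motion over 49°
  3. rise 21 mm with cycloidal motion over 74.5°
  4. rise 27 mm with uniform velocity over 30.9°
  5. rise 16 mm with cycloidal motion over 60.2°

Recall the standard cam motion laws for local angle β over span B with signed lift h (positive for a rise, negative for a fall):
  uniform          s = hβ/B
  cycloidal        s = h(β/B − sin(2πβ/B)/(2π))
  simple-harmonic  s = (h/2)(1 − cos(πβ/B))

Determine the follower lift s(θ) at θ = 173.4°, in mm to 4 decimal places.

seg 1 [0°–145.4°] cycloidal, h=10: full span → s += 10 → s = 10.0000
seg 2 [145.4°–194.4°] simple-harmonic, h=-6: θ=173.4° here. β=28, B=49. -6/2·(1 − cos(π·0.5714)) = -3.6676 → s = 6.3324

6.3324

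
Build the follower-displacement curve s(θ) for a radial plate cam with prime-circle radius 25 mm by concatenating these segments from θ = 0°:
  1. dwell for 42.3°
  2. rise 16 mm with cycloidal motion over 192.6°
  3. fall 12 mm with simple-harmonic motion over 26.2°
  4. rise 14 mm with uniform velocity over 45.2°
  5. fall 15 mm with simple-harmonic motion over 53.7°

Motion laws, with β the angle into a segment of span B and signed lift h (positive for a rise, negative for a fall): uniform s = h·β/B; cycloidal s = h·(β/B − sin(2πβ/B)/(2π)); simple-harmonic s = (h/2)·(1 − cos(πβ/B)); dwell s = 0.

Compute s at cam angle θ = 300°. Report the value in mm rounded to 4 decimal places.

seg 1 [0°–42.3°] dwell: s stays 0.0000
seg 2 [42.3°–234.9°] cycloidal, h=16: full span → s += 16 → s = 16.0000
seg 3 [234.9°–261.1°] simple-harmonic, h=-12: full span → s += -12 → s = 4.0000
seg 4 [261.1°–306.3°] uniform, h=14: θ=300° here. β=38.9, B=45.2. 14·38.9/45.2 = 12.0487 → s = 16.0487

16.0487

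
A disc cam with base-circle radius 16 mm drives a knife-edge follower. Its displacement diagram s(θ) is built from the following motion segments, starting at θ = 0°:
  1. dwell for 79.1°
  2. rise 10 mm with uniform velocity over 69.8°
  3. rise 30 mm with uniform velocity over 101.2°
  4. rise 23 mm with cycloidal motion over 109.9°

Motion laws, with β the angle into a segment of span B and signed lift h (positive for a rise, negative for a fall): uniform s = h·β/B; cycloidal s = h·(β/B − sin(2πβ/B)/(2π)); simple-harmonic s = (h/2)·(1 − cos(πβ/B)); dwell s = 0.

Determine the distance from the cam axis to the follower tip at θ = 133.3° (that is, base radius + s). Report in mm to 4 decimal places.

seg 1 [0°–79.1°] dwell: s stays 0.0000
seg 2 [79.1°–148.9°] uniform, h=10: θ=133.3° here. β=54.2, B=69.8. 10·54.2/69.8 = 7.7650 → s = 7.7650
radial distance = base radius + s = 16 + 7.7650 = 23.7650

23.7650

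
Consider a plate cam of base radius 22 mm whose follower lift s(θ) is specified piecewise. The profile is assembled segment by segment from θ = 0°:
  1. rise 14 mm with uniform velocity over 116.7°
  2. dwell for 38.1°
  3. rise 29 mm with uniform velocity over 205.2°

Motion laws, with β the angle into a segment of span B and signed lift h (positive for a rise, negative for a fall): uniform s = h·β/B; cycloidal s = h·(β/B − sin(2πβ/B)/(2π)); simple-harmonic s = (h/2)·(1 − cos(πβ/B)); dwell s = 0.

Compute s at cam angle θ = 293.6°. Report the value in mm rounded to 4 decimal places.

seg 1 [0°–116.7°] uniform, h=14: full span → s += 14 → s = 14.0000
seg 2 [116.7°–154.8°] dwell: s stays 14.0000
seg 3 [154.8°–360°] uniform, h=29: θ=293.6° here. β=138.8, B=205.2. 29·138.8/205.2 = 19.6160 → s = 33.6160

33.6160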